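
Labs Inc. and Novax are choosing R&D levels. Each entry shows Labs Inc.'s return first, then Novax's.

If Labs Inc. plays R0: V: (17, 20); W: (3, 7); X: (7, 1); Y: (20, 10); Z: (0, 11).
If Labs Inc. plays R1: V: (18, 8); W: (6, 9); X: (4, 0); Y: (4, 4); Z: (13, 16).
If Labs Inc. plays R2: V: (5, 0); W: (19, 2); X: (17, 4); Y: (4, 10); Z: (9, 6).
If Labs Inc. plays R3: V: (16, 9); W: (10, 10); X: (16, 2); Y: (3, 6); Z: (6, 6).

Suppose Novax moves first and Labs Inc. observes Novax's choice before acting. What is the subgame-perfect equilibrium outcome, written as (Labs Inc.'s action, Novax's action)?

Backward induction with Novax moving first.
- V → Labs Inc. plays R1 (best of 17, 18, 5, 16); Novax gets 8.
- W → Labs Inc. plays R2 (best of 3, 6, 19, 10); Novax gets 2.
- X → Labs Inc. plays R2 (best of 7, 4, 17, 16); Novax gets 4.
- Y → Labs Inc. plays R0 (best of 20, 4, 4, 3); Novax gets 10.
- Z → Labs Inc. plays R1 (best of 0, 13, 9, 6); Novax gets 16.
Maximizing over 8, 2, 4, 10, 16, Novax chooses Z. Subgame-perfect outcome: (R1, Z) with payoffs (13, 16).

(R1, Z)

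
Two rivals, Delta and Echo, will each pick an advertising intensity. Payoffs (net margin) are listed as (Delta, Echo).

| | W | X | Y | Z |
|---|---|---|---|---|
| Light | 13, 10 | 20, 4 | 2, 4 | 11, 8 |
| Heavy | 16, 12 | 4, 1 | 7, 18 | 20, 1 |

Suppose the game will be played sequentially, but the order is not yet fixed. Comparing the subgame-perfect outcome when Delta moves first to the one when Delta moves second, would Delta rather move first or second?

If Delta leads: Echo's best replies are Light→W, Heavy→Y; Delta's induced payoffs 13, 7; outcome (Light, W), payoffs (13, 10).
If Echo leads: Delta's best replies are W→Heavy, X→Light, Y→Heavy, Z→Heavy; Echo's induced payoffs 12, 4, 18, 1; outcome (Heavy, Y), payoffs (7, 18).
Delta gets 13 moving first and 7 moving second, so Delta prefers to move first.

first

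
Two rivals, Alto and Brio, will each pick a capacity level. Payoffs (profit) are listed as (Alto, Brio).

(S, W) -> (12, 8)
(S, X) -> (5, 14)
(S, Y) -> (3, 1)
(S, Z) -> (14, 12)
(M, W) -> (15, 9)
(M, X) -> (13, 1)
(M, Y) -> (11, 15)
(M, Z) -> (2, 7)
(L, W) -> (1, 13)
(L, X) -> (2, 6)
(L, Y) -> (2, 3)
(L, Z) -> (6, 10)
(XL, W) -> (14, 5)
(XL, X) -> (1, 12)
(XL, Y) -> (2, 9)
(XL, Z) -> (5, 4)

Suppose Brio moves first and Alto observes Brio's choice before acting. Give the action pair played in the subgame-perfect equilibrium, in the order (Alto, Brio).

(M, Y)

Backward induction with Brio moving first.
- W → Alto plays M (best of 12, 15, 1, 14); Brio gets 9.
- X → Alto plays M (best of 5, 13, 2, 1); Brio gets 1.
- Y → Alto plays M (best of 3, 11, 2, 2); Brio gets 15.
- Z → Alto plays S (best of 14, 2, 6, 5); Brio gets 12.
Among 9, 1, 15, 12, the best is 15 at Y. Subgame-perfect outcome: (M, Y) with payoffs (11, 15).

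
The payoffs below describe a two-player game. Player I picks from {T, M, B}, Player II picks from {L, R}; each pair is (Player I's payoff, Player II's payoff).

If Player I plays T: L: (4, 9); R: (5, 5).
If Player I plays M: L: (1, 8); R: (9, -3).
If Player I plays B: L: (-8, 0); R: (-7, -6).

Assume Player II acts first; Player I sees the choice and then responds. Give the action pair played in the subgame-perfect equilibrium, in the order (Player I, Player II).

Player I best-responds to each possible Player II move:
- L: Player I compares 4, 1, -8 and picks T; Player II would get 9.
- R: Player I compares 5, 9, -7 and picks M; Player II would get -3.
Player II's induced payoffs are 9, -3, so Player II commits to L. Subgame-perfect outcome: (T, L) with payoffs (4, 9).

(T, L)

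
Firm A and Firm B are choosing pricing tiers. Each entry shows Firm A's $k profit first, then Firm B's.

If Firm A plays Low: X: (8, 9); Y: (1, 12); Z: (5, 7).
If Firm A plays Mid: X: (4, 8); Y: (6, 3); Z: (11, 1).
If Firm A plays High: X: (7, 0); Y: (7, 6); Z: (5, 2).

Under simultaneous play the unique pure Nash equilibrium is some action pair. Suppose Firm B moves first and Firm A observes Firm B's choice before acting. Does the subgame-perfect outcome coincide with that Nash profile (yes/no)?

Firm A best-responds to each possible Firm B move:
- X: Firm A compares 8, 4, 7 and picks Low; Firm B would get 9.
- Y: Firm A compares 1, 6, 7 and picks High; Firm B would get 6.
- Z: Firm A compares 5, 11, 5 and picks Mid; Firm B would get 1.
Firm B's induced payoffs are 9, 6, 1, so Firm B commits to X. Subgame-perfect outcome: (Low, X) with payoffs (8, 9).
Now find the simultaneous Nash equilibrium.
Firm A's best replies: X→Low; Y→High; Z→Mid.
Firm B's best replies: Low→Y; Mid→X; High→Y.
Only (High, Y) has each player best-responding; Nash payoffs (7, 6).
Sequential outcome (Low, X) differs from the Nash profile (High, Y).

no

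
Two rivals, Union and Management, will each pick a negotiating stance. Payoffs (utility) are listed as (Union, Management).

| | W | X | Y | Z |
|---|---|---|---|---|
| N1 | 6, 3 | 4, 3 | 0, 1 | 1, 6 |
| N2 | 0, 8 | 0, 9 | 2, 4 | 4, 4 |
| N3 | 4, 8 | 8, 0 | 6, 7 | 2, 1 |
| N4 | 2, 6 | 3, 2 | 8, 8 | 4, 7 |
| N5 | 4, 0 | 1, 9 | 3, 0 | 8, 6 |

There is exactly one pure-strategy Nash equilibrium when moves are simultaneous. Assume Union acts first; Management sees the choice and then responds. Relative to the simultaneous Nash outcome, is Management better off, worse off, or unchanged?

unchanged

Backward induction with Union moving first.
- N1 → Management plays Z (best of 3, 3, 1, 6); Union gets 1.
- N2 → Management plays X (best of 8, 9, 4, 4); Union gets 0.
- N3 → Management plays W (best of 8, 0, 7, 1); Union gets 4.
- N4 → Management plays Y (best of 6, 2, 8, 7); Union gets 8.
- N5 → Management plays X (best of 0, 9, 0, 6); Union gets 1.
Maximizing over 1, 0, 4, 8, 1, Union chooses N4. Subgame-perfect outcome: (N4, Y) with payoffs (8, 8).
For the simultaneous game, intersect best replies.
Union's best replies: W→N1; X→N3; Y→N4; Z→N5.
Management's best replies: N1→Z; N2→X; N3→W; N4→Y; N5→X.
The unique mutual best reply is (N4, Y), giving (8, 8).
Management earns 8 sequentially versus 8 at the Nash outcome: unchanged.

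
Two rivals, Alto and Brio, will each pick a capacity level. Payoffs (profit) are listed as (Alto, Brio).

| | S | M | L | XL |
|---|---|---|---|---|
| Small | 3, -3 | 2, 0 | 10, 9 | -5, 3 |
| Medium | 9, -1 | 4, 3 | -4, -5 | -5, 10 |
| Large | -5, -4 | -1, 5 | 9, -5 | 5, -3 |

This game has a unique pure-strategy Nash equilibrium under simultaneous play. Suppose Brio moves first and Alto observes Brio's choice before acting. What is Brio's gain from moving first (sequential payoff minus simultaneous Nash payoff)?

0

Backward induction with Brio moving first.
- S: Alto compares 3, 9, -5 and picks Medium; Brio would get -1.
- M: Alto compares 2, 4, -1 and picks Medium; Brio would get 3.
- L: Alto compares 10, -4, 9 and picks Small; Brio would get 9.
- XL: Alto compares -5, -5, 5 and picks Large; Brio would get -3.
Maximizing over -1, 3, 9, -3, Brio chooses L. Subgame-perfect outcome: (Small, L) with payoffs (10, 9).
Now find the simultaneous Nash equilibrium.
Alto's best replies: S→Medium; M→Medium; L→Small; XL→Large.
Brio's best replies: Small→L; Medium→XL; Large→M.
Only (Small, L) has each player best-responding; Nash payoffs (10, 9).
Brio's commitment gain: 9 − 9 = 0.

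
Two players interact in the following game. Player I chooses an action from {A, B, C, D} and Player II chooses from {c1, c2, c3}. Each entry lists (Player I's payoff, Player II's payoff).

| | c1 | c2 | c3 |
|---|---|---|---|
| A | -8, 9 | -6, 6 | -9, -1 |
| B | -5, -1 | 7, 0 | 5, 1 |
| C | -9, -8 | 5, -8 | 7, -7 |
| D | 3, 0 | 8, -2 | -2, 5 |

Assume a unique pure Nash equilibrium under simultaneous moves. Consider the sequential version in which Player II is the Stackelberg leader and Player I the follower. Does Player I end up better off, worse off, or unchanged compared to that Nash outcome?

Work backward from Player I's decision.
- c1 → Player I plays D (best of -8, -5, -9, 3); Player II gets 0.
- c2 → Player I plays D (best of -6, 7, 5, 8); Player II gets -2.
- c3 → Player I plays C (best of -9, 5, 7, -2); Player II gets -7.
Player II's induced payoffs are 0, -2, -7, so Player II commits to c1. Subgame-perfect outcome: (D, c1) with payoffs (3, 0).
Under simultaneous play:
Player I's best replies: c1→D; c2→D; c3→C.
Player II's best replies: A→c1; B→c3; C→c3; D→c3.
The unique mutual best reply is (C, c3), giving (7, -7).
Player I earns 3 sequentially versus 7 at the Nash outcome: worse off.

worse off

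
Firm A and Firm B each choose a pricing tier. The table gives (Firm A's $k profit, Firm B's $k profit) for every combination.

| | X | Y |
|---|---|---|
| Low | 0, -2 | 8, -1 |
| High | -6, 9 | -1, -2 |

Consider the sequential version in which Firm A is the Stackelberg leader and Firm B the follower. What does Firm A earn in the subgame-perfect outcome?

8

Work backward from Firm B's decision.
- Low: Firm B compares -2, -1 and picks Y; Firm A would get 8.
- High: Firm B compares 9, -2 and picks X; Firm A would get -6.
Firm A's induced payoffs are 8, -6, so Firm A commits to Low. Subgame-perfect outcome: (Low, Y) with payoffs (8, -1).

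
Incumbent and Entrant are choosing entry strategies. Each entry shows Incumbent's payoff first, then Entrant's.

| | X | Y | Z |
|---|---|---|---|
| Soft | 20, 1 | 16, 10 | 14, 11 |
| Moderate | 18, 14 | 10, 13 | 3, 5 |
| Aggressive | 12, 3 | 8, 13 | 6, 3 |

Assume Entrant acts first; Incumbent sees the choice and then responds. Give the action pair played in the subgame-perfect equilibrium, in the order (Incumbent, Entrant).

(Soft, Z)

Solve by backward induction (Entrant leads).
- X → Incumbent plays Soft (best of 20, 18, 12); Entrant gets 1.
- Y → Incumbent plays Soft (best of 16, 10, 8); Entrant gets 10.
- Z → Incumbent plays Soft (best of 14, 3, 6); Entrant gets 11.
Among 1, 10, 11, the best is 11 at Z. Subgame-perfect outcome: (Soft, Z) with payoffs (14, 11).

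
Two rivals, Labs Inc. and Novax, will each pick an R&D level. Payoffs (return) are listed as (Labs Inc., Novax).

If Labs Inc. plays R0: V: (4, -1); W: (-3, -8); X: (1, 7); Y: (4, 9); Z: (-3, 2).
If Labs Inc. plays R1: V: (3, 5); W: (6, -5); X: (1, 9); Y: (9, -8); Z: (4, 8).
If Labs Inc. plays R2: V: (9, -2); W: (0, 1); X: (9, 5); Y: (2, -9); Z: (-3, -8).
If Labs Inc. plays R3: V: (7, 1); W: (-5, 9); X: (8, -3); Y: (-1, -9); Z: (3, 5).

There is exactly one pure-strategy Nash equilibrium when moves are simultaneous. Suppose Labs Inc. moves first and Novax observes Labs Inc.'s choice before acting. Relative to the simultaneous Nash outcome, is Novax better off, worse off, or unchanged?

Backward induction with Labs Inc. moving first.
- R0 → Novax plays Y (best of -1, -8, 7, 9, 2); Labs Inc. gets 4.
- R1 → Novax plays X (best of 5, -5, 9, -8, 8); Labs Inc. gets 1.
- R2 → Novax plays X (best of -2, 1, 5, -9, -8); Labs Inc. gets 9.
- R3 → Novax plays W (best of 1, 9, -3, -9, 5); Labs Inc. gets -5.
Among 4, 1, 9, -5, the best is 9 at R2. Subgame-perfect outcome: (R2, X) with payoffs (9, 5).
Under simultaneous play:
Labs Inc.'s best replies: V→R2; W→R1; X→R2; Y→R1; Z→R1.
Novax's best replies: R0→Y; R1→X; R2→X; R3→W.
The unique mutual best reply is (R2, X), giving (9, 5).
Novax earns 5 sequentially versus 5 at the Nash outcome: unchanged.

unchanged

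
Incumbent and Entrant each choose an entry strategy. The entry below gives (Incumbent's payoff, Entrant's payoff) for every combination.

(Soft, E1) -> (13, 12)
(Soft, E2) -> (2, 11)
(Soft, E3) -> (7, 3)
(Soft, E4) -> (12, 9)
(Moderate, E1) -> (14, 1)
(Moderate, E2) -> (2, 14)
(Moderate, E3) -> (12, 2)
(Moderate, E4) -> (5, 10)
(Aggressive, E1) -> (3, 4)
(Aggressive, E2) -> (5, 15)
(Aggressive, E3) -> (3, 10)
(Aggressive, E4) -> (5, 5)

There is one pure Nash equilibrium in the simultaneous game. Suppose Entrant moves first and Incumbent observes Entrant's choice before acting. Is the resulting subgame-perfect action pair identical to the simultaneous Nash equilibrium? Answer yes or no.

Backward induction with Entrant moving first.
- E1 → Incumbent plays Moderate (best of 13, 14, 3); Entrant gets 1.
- E2 → Incumbent plays Aggressive (best of 2, 2, 5); Entrant gets 15.
- E3 → Incumbent plays Moderate (best of 7, 12, 3); Entrant gets 2.
- E4 → Incumbent plays Soft (best of 12, 5, 5); Entrant gets 9.
Entrant's induced payoffs are 1, 15, 2, 9, so Entrant commits to E2. Subgame-perfect outcome: (Aggressive, E2) with payoffs (5, 15).
Under simultaneous play:
Incumbent's best replies: E1→Moderate; E2→Aggressive; E3→Moderate; E4→Soft.
Entrant's best replies: Soft→E1; Moderate→E2; Aggressive→E2.
The unique mutual best reply is (Aggressive, E2), giving (5, 15).
Sequential outcome (Aggressive, E2) coincides with the Nash profile (Aggressive, E2).

yes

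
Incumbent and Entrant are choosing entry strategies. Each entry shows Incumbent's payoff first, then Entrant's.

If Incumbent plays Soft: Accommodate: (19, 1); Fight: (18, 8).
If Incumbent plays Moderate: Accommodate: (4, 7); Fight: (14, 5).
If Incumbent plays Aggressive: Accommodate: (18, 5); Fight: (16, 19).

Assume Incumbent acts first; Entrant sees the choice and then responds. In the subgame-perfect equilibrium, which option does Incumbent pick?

Entrant best-responds to each possible Incumbent move:
- Soft → Entrant plays Fight (best of 1, 8); Incumbent gets 18.
- Moderate → Entrant plays Accommodate (best of 7, 5); Incumbent gets 4.
- Aggressive → Entrant plays Fight (best of 5, 19); Incumbent gets 16.
Among 18, 4, 16, the best is 18 at Soft. Subgame-perfect outcome: (Soft, Fight) with payoffs (18, 8).

Soft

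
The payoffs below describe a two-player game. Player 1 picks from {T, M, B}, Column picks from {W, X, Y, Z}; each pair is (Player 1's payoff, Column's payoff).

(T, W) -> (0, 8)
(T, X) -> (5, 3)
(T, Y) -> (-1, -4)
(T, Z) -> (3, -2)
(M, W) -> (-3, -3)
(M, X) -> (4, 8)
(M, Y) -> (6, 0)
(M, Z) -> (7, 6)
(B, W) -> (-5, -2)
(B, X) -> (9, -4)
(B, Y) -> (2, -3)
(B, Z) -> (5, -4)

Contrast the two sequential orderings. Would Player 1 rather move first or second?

If Player 1 leads: Column's best replies are T→W, M→X, B→W; Player 1's induced payoffs 0, 4, -5; outcome (M, X), payoffs (4, 8).
If Column leads: Player 1's best replies are W→T, X→B, Y→M, Z→M; Column's induced payoffs 8, -4, 0, 6; outcome (T, W), payoffs (0, 8).
Player 1 gets 4 moving first and 0 moving second, so Player 1 prefers to move first.

first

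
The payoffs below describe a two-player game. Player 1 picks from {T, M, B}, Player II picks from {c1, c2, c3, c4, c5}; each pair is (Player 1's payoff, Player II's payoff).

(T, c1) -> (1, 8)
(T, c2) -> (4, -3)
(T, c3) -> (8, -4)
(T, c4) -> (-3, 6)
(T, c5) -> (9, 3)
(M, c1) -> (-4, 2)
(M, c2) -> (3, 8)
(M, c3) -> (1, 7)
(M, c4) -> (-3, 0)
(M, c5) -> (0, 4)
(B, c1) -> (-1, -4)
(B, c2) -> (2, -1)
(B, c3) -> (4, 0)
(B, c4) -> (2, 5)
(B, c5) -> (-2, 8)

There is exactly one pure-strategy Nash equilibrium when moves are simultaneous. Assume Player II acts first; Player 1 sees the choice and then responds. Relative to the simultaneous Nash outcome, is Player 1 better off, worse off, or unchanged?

unchanged

Solve by backward induction (Player II leads).
- c1 → Player 1 plays T (best of 1, -4, -1); Player II gets 8.
- c2 → Player 1 plays T (best of 4, 3, 2); Player II gets -3.
- c3 → Player 1 plays T (best of 8, 1, 4); Player II gets -4.
- c4 → Player 1 plays B (best of -3, -3, 2); Player II gets 5.
- c5 → Player 1 plays T (best of 9, 0, -2); Player II gets 3.
Player II's induced payoffs are 8, -3, -4, 5, 3, so Player II commits to c1. Subgame-perfect outcome: (T, c1) with payoffs (1, 8).
For the simultaneous game, intersect best replies.
Player 1's best replies: c1→T; c2→T; c3→T; c4→B; c5→T.
Player II's best replies: T→c1; M→c2; B→c5.
Only (T, c1) has each player best-responding; Nash payoffs (1, 8).
Player 1 earns 1 sequentially versus 1 at the Nash outcome: unchanged.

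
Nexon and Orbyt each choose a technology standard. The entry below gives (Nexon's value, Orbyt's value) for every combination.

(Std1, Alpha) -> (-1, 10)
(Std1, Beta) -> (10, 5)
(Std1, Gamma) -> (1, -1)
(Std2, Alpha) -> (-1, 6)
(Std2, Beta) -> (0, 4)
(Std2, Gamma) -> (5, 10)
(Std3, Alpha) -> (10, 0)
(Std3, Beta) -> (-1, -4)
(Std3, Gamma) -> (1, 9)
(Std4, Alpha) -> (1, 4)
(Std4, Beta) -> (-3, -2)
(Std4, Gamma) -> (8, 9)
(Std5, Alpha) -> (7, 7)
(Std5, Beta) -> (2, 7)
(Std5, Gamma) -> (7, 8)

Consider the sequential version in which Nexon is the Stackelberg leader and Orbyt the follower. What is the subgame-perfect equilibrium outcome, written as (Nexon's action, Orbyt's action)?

Backward induction with Nexon moving first.
- Std1 → Orbyt plays Alpha (best of 10, 5, -1); Nexon gets -1.
- Std2 → Orbyt plays Gamma (best of 6, 4, 10); Nexon gets 5.
- Std3 → Orbyt plays Gamma (best of 0, -4, 9); Nexon gets 1.
- Std4 → Orbyt plays Gamma (best of 4, -2, 9); Nexon gets 8.
- Std5 → Orbyt plays Gamma (best of 7, 7, 8); Nexon gets 7.
Maximizing over -1, 5, 1, 8, 7, Nexon chooses Std4. Subgame-perfect outcome: (Std4, Gamma) with payoffs (8, 9).

(Std4, Gamma)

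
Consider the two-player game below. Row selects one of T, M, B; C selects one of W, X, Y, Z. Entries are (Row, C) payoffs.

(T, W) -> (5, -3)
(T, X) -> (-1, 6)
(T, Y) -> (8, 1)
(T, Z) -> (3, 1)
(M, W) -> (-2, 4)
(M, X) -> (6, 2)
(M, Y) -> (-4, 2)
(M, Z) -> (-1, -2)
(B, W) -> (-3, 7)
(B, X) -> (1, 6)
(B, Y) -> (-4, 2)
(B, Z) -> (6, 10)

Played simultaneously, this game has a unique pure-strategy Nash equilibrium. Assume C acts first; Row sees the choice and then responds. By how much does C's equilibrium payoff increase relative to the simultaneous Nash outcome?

0

Solve by backward induction (C leads).
- W: BR = T, leader payoff -3.
- X: BR = M, leader payoff 2.
- Y: BR = T, leader payoff 1.
- Z: BR = B, leader payoff 10.
Maximizing over -3, 2, 1, 10, C chooses Z. Subgame-perfect outcome: (B, Z) with payoffs (6, 10).
Under simultaneous play:
Row's best replies: W→T; X→M; Y→T; Z→B.
C's best replies: T→X; M→W; B→Z.
Only (B, Z) has each player best-responding; Nash payoffs (6, 10).
C's commitment gain: 10 − 10 = 0.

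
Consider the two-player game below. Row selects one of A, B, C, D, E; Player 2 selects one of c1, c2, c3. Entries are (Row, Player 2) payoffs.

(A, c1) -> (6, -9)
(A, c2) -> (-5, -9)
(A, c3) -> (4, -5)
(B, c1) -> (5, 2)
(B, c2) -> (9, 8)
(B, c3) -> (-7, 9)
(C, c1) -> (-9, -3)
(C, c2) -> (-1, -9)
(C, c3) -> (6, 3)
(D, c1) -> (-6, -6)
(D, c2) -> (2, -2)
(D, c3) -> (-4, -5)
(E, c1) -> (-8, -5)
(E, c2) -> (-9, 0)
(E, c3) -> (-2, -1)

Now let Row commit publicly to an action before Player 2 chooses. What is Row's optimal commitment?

Player 2 best-responds to each possible Row move:
- A: Player 2 compares -9, -9, -5 and picks c3; Row would get 4.
- B: Player 2 compares 2, 8, 9 and picks c3; Row would get -7.
- C: Player 2 compares -3, -9, 3 and picks c3; Row would get 6.
- D: Player 2 compares -6, -2, -5 and picks c2; Row would get 2.
- E: Player 2 compares -5, 0, -1 and picks c2; Row would get -9.
Row's induced payoffs are 4, -7, 6, 2, -9, so Row commits to C. Subgame-perfect outcome: (C, c3) with payoffs (6, 3).

C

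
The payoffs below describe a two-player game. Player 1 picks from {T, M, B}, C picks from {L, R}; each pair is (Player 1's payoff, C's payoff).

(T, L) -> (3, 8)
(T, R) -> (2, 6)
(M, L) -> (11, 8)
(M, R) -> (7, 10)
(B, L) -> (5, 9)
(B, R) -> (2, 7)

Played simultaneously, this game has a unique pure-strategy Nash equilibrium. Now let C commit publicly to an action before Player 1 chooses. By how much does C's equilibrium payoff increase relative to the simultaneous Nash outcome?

Solve by backward induction (C leads).
- L: BR = M, leader payoff 8.
- R: BR = M, leader payoff 10.
C's induced payoffs are 8, 10, so C commits to R. Subgame-perfect outcome: (M, R) with payoffs (7, 10).
Now find the simultaneous Nash equilibrium.
Player 1's best replies: L→M; R→M.
C's best replies: T→L; M→R; B→L.
Only (M, R) has each player best-responding; Nash payoffs (7, 10).
C's commitment gain: 10 − 10 = 0.

0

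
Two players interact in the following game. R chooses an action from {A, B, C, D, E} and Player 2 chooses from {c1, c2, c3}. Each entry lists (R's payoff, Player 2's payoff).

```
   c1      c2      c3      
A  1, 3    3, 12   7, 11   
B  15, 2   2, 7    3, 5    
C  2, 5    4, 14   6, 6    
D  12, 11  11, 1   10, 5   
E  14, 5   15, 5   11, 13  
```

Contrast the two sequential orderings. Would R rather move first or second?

first

If R leads: Player 2's best replies are A→c2, B→c2, C→c2, D→c1, E→c3; R's induced payoffs 3, 2, 4, 12, 11; outcome (D, c1), payoffs (12, 11).
If Player 2 leads: R's best replies are c1→B, c2→E, c3→E; Player 2's induced payoffs 2, 5, 13; outcome (E, c3), payoffs (11, 13).
R gets 12 moving first and 11 moving second, so R prefers to move first.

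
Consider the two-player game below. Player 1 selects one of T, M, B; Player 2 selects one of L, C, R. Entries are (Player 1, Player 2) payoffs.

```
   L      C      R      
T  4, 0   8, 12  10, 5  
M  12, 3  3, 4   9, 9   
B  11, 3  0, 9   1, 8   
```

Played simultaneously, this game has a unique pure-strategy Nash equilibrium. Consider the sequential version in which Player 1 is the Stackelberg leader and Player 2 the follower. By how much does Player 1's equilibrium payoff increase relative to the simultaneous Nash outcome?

1

Solve by backward induction (Player 1 leads).
- T: Player 2 compares 0, 12, 5 and picks C; Player 1 would get 8.
- M: Player 2 compares 3, 4, 9 and picks R; Player 1 would get 9.
- B: Player 2 compares 3, 9, 8 and picks C; Player 1 would get 0.
Among 8, 9, 0, the best is 9 at M. Subgame-perfect outcome: (M, R) with payoffs (9, 9).
Now find the simultaneous Nash equilibrium.
Player 1's best replies: L→M; C→T; R→T.
Player 2's best replies: T→C; M→R; B→C.
The unique mutual best reply is (T, C), giving (8, 12).
Player 1's commitment gain: 9 − 8 = 1.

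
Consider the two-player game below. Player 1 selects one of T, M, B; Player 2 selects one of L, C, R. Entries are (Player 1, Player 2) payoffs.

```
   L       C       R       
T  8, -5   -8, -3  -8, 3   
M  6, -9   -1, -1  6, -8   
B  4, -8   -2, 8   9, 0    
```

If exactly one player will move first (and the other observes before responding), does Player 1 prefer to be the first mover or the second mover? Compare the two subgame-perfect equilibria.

If Player 1 leads: Player 2's best replies are T→R, M→C, B→C; Player 1's induced payoffs -8, -1, -2; outcome (M, C), payoffs (-1, -1).
If Player 2 leads: Player 1's best replies are L→T, C→M, R→B; Player 2's induced payoffs -5, -1, 0; outcome (B, R), payoffs (9, 0).
Player 1 gets -1 moving first and 9 moving second, so Player 1 prefers to move second.

second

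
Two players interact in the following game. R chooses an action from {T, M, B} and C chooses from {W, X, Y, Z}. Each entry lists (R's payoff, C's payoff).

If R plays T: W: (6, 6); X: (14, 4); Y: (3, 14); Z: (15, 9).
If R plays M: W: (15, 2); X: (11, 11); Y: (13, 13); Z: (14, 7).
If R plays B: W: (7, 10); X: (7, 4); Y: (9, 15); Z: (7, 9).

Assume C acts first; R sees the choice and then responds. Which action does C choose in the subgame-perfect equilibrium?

Y

Work backward from R's decision.
- W → R plays M (best of 6, 15, 7); C gets 2.
- X → R plays T (best of 14, 11, 7); C gets 4.
- Y → R plays M (best of 3, 13, 9); C gets 13.
- Z → R plays T (best of 15, 14, 7); C gets 9.
Maximizing over 2, 4, 13, 9, C chooses Y. Subgame-perfect outcome: (M, Y) with payoffs (13, 13).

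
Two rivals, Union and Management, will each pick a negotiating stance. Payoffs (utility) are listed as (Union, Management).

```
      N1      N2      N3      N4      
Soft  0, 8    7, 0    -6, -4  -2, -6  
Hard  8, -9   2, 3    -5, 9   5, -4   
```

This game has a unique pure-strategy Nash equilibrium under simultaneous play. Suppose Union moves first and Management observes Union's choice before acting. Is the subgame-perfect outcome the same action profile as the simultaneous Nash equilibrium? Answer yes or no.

Backward induction with Union moving first.
- Soft: Management compares 8, 0, -4, -6 and picks N1; Union would get 0.
- Hard: Management compares -9, 3, 9, -4 and picks N3; Union would get -5.
Among 0, -5, the best is 0 at Soft. Subgame-perfect outcome: (Soft, N1) with payoffs (0, 8).
For the simultaneous game, intersect best replies.
Union's best replies: N1→Hard; N2→Soft; N3→Hard; N4→Hard.
Management's best replies: Soft→N1; Hard→N3.
Only (Hard, N3) has each player best-responding; Nash payoffs (-5, 9).
Sequential outcome (Soft, N1) differs from the Nash profile (Hard, N3).

no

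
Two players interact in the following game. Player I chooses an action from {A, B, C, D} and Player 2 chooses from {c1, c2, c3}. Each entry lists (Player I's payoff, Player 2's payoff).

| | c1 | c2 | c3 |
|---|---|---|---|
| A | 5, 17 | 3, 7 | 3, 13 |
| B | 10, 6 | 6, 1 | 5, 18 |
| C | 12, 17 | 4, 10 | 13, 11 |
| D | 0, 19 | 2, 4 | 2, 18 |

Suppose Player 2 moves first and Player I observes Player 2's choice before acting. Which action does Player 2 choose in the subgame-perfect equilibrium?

c1

Backward induction with Player 2 moving first.
- c1: Player I compares 5, 10, 12, 0 and picks C; Player 2 would get 17.
- c2: Player I compares 3, 6, 4, 2 and picks B; Player 2 would get 1.
- c3: Player I compares 3, 5, 13, 2 and picks C; Player 2 would get 11.
Maximizing over 17, 1, 11, Player 2 chooses c1. Subgame-perfect outcome: (C, c1) with payoffs (12, 17).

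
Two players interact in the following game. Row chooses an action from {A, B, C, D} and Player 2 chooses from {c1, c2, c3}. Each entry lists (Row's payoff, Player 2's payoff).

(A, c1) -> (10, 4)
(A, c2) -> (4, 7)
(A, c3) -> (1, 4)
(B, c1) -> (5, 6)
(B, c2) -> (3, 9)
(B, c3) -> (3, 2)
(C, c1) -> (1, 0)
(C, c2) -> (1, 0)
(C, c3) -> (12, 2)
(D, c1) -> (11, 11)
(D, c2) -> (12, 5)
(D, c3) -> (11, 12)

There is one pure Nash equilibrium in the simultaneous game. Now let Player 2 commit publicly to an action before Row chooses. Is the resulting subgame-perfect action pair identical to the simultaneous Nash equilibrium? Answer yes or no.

Work backward from Row's decision.
- c1: BR = D, leader payoff 11.
- c2: BR = D, leader payoff 5.
- c3: BR = C, leader payoff 2.
Maximizing over 11, 5, 2, Player 2 chooses c1. Subgame-perfect outcome: (D, c1) with payoffs (11, 11).
Under simultaneous play:
Row's best replies: c1→D; c2→D; c3→C.
Player 2's best replies: A→c2; B→c2; C→c3; D→c3.
Only (C, c3) has each player best-responding; Nash payoffs (12, 2).
Sequential outcome (D, c1) differs from the Nash profile (C, c3).

no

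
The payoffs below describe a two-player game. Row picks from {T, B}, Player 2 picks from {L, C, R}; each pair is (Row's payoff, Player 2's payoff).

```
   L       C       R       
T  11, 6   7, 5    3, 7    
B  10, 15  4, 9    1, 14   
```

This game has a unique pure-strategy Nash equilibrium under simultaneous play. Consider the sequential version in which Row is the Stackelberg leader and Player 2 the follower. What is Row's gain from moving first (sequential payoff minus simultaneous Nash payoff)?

Solve by backward induction (Row leads).
- T → Player 2 plays R (best of 6, 5, 7); Row gets 3.
- B → Player 2 plays L (best of 15, 9, 14); Row gets 10.
Among 3, 10, the best is 10 at B. Subgame-perfect outcome: (B, L) with payoffs (10, 15).
Now find the simultaneous Nash equilibrium.
Row's best replies: L→T; C→T; R→T.
Player 2's best replies: T→R; B→L.
Only (T, R) has each player best-responding; Nash payoffs (3, 7).
Row's commitment gain: 10 − 3 = 7.

7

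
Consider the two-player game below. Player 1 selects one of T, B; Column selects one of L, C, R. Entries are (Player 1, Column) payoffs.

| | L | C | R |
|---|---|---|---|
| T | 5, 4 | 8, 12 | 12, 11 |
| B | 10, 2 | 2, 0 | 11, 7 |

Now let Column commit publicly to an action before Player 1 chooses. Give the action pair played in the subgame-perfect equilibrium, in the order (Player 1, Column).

Backward induction with Column moving first.
- L → Player 1 plays B (best of 5, 10); Column gets 2.
- C → Player 1 plays T (best of 8, 2); Column gets 12.
- R → Player 1 plays T (best of 12, 11); Column gets 11.
Among 2, 12, 11, the best is 12 at C. Subgame-perfect outcome: (T, C) with payoffs (8, 12).

(T, C)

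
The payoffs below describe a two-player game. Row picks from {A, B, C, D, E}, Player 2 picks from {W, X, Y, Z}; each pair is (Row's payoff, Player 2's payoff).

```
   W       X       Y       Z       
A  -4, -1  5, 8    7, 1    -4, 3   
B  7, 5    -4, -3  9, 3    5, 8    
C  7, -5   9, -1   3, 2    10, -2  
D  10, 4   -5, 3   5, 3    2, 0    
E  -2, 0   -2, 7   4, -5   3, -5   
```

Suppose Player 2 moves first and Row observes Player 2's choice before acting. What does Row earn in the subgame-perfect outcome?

10

Work backward from Row's decision.
- W: BR = D, leader payoff 4.
- X: BR = C, leader payoff -1.
- Y: BR = B, leader payoff 3.
- Z: BR = C, leader payoff -2.
Player 2's induced payoffs are 4, -1, 3, -2, so Player 2 commits to W. Subgame-perfect outcome: (D, W) with payoffs (10, 4).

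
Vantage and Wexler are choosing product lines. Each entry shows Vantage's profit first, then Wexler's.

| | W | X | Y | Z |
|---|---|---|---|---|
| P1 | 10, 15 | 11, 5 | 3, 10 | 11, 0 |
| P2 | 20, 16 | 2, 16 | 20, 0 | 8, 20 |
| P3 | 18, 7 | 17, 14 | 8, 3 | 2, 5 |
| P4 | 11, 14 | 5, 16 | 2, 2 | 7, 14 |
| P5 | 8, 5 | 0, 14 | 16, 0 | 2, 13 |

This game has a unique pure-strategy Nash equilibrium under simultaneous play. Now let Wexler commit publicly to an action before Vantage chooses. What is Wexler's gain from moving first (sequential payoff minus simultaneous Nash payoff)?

2

Vantage best-responds to each possible Wexler move:
- W: BR = P2, leader payoff 16.
- X: BR = P3, leader payoff 14.
- Y: BR = P2, leader payoff 0.
- Z: BR = P1, leader payoff 0.
Among 16, 14, 0, 0, the best is 16 at W. Subgame-perfect outcome: (P2, W) with payoffs (20, 16).
For the simultaneous game, intersect best replies.
Vantage's best replies: W→P2; X→P3; Y→P2; Z→P1.
Wexler's best replies: P1→W; P2→Z; P3→X; P4→X; P5→X.
Only (P3, X) has each player best-responding; Nash payoffs (17, 14).
Wexler's commitment gain: 16 − 14 = 2.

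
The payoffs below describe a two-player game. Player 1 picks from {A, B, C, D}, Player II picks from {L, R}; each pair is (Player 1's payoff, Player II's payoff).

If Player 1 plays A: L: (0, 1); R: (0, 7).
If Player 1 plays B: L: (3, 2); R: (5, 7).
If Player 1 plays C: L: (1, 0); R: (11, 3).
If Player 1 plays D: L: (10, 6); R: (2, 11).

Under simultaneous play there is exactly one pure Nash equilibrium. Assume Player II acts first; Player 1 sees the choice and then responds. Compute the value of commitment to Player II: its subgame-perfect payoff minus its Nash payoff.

Backward induction with Player II moving first.
- L: Player 1 compares 0, 3, 1, 10 and picks D; Player II would get 6.
- R: Player 1 compares 0, 5, 11, 2 and picks C; Player II would get 3.
Player II's induced payoffs are 6, 3, so Player II commits to L. Subgame-perfect outcome: (D, L) with payoffs (10, 6).
Now find the simultaneous Nash equilibrium.
Player 1's best replies: L→D; R→C.
Player II's best replies: A→R; B→R; C→R; D→R.
Only (C, R) has each player best-responding; Nash payoffs (11, 3).
Player II's commitment gain: 6 − 3 = 3.

3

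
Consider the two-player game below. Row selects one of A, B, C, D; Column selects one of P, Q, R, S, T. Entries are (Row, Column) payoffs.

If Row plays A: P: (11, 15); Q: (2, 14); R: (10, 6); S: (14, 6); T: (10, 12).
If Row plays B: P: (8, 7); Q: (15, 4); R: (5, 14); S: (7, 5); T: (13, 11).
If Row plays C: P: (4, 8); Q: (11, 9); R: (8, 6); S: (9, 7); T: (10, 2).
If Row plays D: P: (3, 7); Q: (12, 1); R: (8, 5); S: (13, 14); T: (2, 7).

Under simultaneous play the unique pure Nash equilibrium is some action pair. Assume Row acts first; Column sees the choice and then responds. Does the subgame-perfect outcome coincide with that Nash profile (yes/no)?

no

Work backward from Column's decision.
- A: BR = P, leader payoff 11.
- B: BR = R, leader payoff 5.
- C: BR = Q, leader payoff 11.
- D: BR = S, leader payoff 13.
Row's induced payoffs are 11, 5, 11, 13, so Row commits to D. Subgame-perfect outcome: (D, S) with payoffs (13, 14).
Now find the simultaneous Nash equilibrium.
Row's best replies: P→A; Q→B; R→A; S→A; T→B.
Column's best replies: A→P; B→R; C→Q; D→S.
Only (A, P) has each player best-responding; Nash payoffs (11, 15).
Sequential outcome (D, S) differs from the Nash profile (A, P).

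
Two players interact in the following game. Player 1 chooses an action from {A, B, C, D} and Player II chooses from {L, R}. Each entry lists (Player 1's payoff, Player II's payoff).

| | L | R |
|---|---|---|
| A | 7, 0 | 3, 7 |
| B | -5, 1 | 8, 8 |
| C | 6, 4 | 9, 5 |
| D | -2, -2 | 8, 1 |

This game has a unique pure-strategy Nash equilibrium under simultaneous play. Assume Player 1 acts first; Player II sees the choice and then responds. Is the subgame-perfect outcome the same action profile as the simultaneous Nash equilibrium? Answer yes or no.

yes

Player II best-responds to each possible Player 1 move:
- A: BR = R, leader payoff 3.
- B: BR = R, leader payoff 8.
- C: BR = R, leader payoff 9.
- D: BR = R, leader payoff 8.
Player 1's induced payoffs are 3, 8, 9, 8, so Player 1 commits to C. Subgame-perfect outcome: (C, R) with payoffs (9, 5).
Under simultaneous play:
Player 1's best replies: L→A; R→C.
Player II's best replies: A→R; B→R; C→R; D→R.
The unique mutual best reply is (C, R), giving (9, 5).
Sequential outcome (C, R) coincides with the Nash profile (C, R).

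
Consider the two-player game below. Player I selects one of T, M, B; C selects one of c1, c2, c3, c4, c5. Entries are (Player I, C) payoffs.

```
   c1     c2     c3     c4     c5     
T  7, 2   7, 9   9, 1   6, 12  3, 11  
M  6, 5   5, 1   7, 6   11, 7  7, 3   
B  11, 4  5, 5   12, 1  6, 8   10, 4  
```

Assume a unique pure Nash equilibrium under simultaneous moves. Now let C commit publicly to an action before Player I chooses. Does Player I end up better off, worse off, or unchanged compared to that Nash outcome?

worse off

Player I best-responds to each possible C move:
- c1 → Player I plays B (best of 7, 6, 11); C gets 4.
- c2 → Player I plays T (best of 7, 5, 5); C gets 9.
- c3 → Player I plays B (best of 9, 7, 12); C gets 1.
- c4 → Player I plays M (best of 6, 11, 6); C gets 7.
- c5 → Player I plays B (best of 3, 7, 10); C gets 4.
Among 4, 9, 1, 7, 4, the best is 9 at c2. Subgame-perfect outcome: (T, c2) with payoffs (7, 9).
Now find the simultaneous Nash equilibrium.
Player I's best replies: c1→B; c2→T; c3→B; c4→M; c5→B.
C's best replies: T→c4; M→c4; B→c4.
Only (M, c4) has each player best-responding; Nash payoffs (11, 7).
Player I earns 7 sequentially versus 11 at the Nash outcome: worse off.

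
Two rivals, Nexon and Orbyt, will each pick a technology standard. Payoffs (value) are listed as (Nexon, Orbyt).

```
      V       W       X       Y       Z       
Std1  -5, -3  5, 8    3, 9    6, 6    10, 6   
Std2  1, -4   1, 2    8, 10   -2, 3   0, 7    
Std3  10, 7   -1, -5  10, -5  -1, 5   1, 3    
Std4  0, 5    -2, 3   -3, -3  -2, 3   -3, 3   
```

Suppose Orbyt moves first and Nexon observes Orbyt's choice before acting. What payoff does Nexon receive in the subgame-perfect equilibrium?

Solve by backward induction (Orbyt leads).
- V: BR = Std3, leader payoff 7.
- W: BR = Std1, leader payoff 8.
- X: BR = Std3, leader payoff -5.
- Y: BR = Std1, leader payoff 6.
- Z: BR = Std1, leader payoff 6.
Among 7, 8, -5, 6, 6, the best is 8 at W. Subgame-perfect outcome: (Std1, W) with payoffs (5, 8).

5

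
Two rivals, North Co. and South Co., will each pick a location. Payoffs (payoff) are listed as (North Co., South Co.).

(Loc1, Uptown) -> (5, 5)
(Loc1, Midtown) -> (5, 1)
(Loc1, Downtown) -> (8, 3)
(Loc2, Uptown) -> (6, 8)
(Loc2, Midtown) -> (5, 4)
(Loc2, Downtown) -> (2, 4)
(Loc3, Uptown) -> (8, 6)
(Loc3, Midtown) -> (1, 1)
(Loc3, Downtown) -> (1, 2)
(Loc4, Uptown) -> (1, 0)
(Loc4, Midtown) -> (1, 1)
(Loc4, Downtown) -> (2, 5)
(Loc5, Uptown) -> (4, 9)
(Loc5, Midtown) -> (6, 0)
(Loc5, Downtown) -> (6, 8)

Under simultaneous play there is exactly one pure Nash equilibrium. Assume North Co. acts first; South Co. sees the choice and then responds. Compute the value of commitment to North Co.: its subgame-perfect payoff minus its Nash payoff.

South Co. best-responds to each possible North Co. move:
- Loc1: South Co. compares 5, 1, 3 and picks Uptown; North Co. would get 5.
- Loc2: South Co. compares 8, 4, 4 and picks Uptown; North Co. would get 6.
- Loc3: South Co. compares 6, 1, 2 and picks Uptown; North Co. would get 8.
- Loc4: South Co. compares 0, 1, 5 and picks Downtown; North Co. would get 2.
- Loc5: South Co. compares 9, 0, 8 and picks Uptown; North Co. would get 4.
Among 5, 6, 8, 2, 4, the best is 8 at Loc3. Subgame-perfect outcome: (Loc3, Uptown) with payoffs (8, 6).
Under simultaneous play:
North Co.'s best replies: Uptown→Loc3; Midtown→Loc5; Downtown→Loc1.
South Co.'s best replies: Loc1→Uptown; Loc2→Uptown; Loc3→Uptown; Loc4→Downtown; Loc5→Uptown.
The unique mutual best reply is (Loc3, Uptown), giving (8, 6).
North Co.'s commitment gain: 8 − 8 = 0.

0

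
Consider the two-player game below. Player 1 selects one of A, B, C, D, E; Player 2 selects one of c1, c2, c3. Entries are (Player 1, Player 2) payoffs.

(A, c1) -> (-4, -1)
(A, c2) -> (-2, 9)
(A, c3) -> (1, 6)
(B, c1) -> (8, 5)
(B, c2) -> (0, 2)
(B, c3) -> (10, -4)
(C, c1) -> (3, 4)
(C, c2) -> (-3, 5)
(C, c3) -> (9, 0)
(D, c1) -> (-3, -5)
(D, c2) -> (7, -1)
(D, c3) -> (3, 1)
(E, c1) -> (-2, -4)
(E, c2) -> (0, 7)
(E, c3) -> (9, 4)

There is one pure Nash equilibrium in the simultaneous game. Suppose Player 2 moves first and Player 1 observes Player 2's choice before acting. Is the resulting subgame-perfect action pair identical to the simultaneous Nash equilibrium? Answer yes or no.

yes

Player 1 best-responds to each possible Player 2 move:
- c1: Player 1 compares -4, 8, 3, -3, -2 and picks B; Player 2 would get 5.
- c2: Player 1 compares -2, 0, -3, 7, 0 and picks D; Player 2 would get -1.
- c3: Player 1 compares 1, 10, 9, 3, 9 and picks B; Player 2 would get -4.
Maximizing over 5, -1, -4, Player 2 chooses c1. Subgame-perfect outcome: (B, c1) with payoffs (8, 5).
Now find the simultaneous Nash equilibrium.
Player 1's best replies: c1→B; c2→D; c3→B.
Player 2's best replies: A→c2; B→c1; C→c2; D→c3; E→c2.
The unique mutual best reply is (B, c1), giving (8, 5).
Sequential outcome (B, c1) coincides with the Nash profile (B, c1).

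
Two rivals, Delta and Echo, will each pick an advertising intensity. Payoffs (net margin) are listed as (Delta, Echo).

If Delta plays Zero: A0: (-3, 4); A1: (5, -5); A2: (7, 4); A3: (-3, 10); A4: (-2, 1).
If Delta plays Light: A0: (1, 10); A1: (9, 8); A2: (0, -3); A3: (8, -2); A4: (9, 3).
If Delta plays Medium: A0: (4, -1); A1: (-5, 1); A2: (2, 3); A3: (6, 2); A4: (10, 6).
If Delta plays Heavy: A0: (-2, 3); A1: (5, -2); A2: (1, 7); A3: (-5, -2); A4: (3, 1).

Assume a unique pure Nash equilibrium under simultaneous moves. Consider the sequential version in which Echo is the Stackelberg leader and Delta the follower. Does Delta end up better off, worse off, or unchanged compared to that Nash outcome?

worse off

Backward induction with Echo moving first.
- A0 → Delta plays Medium (best of -3, 1, 4, -2); Echo gets -1.
- A1 → Delta plays Light (best of 5, 9, -5, 5); Echo gets 8.
- A2 → Delta plays Zero (best of 7, 0, 2, 1); Echo gets 4.
- A3 → Delta plays Light (best of -3, 8, 6, -5); Echo gets -2.
- A4 → Delta plays Medium (best of -2, 9, 10, 3); Echo gets 6.
Maximizing over -1, 8, 4, -2, 6, Echo chooses A1. Subgame-perfect outcome: (Light, A1) with payoffs (9, 8).
For the simultaneous game, intersect best replies.
Delta's best replies: A0→Medium; A1→Light; A2→Zero; A3→Light; A4→Medium.
Echo's best replies: Zero→A3; Light→A0; Medium→A4; Heavy→A2.
The unique mutual best reply is (Medium, A4), giving (10, 6).
Delta earns 9 sequentially versus 10 at the Nash outcome: worse off.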